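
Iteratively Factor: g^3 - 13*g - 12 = (g + 3)*(g^2 - 3*g - 4) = (g - 4)*(g + 3)*(g + 1)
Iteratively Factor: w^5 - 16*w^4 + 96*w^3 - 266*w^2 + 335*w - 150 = (w - 1)*(w^4 - 15*w^3 + 81*w^2 - 185*w + 150) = (w - 3)*(w - 1)*(w^3 - 12*w^2 + 45*w - 50) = (w - 5)*(w - 3)*(w - 1)*(w^2 - 7*w + 10) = (w - 5)^2*(w - 3)*(w - 1)*(w - 2)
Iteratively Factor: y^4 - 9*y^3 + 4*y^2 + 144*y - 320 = (y + 4)*(y^3 - 13*y^2 + 56*y - 80) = (y - 5)*(y + 4)*(y^2 - 8*y + 16) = (y - 5)*(y - 4)*(y + 4)*(y - 4)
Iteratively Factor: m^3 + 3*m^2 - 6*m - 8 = (m - 2)*(m^2 + 5*m + 4) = (m - 2)*(m + 1)*(m + 4)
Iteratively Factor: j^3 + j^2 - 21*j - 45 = (j - 5)*(j^2 + 6*j + 9) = (j - 5)*(j + 3)*(j + 3)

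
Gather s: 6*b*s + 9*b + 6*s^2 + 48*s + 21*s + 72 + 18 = 9*b + 6*s^2 + s*(6*b + 69) + 90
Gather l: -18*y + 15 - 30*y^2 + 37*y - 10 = -30*y^2 + 19*y + 5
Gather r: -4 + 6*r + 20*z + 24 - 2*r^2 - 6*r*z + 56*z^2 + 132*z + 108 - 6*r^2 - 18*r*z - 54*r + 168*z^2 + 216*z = -8*r^2 + r*(-24*z - 48) + 224*z^2 + 368*z + 128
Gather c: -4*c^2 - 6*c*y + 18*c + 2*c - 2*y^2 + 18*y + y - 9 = -4*c^2 + c*(20 - 6*y) - 2*y^2 + 19*y - 9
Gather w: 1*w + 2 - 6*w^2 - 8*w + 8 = -6*w^2 - 7*w + 10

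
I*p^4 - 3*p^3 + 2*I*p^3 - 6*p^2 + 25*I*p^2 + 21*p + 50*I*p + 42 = (p + 2)*(p - 3*I)*(p + 7*I)*(I*p + 1)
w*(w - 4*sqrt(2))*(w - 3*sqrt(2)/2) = w^3 - 11*sqrt(2)*w^2/2 + 12*w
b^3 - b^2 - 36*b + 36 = (b - 6)*(b - 1)*(b + 6)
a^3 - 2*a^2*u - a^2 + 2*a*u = a*(a - 1)*(a - 2*u)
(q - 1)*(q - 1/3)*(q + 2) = q^3 + 2*q^2/3 - 7*q/3 + 2/3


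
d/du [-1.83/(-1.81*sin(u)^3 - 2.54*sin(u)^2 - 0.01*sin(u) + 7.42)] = (-9.2964*sin(u) + 4.96845*cos(2*u) - 4.98675)*cos(u)/(1.81*sin(u)^3 + 2.54*sin(u)^2 + 0.01*sin(u) - 7.42)^2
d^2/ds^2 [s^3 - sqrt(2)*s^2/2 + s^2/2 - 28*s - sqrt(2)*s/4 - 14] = 6*s - sqrt(2) + 1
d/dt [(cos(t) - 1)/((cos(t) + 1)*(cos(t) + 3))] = (cos(t)^2 - 2*cos(t) - 7)*sin(t)/((cos(t) + 1)^2*(cos(t) + 3)^2)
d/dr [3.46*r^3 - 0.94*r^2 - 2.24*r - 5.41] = 10.38*r^2 - 1.88*r - 2.24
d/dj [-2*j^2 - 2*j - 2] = -4*j - 2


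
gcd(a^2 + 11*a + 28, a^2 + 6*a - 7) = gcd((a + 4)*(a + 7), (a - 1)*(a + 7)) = a + 7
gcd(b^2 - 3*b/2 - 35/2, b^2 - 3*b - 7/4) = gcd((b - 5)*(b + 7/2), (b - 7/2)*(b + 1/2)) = 1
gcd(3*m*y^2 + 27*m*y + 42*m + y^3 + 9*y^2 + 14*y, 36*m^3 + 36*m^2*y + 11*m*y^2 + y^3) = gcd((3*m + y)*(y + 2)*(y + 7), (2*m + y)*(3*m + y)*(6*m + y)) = 3*m + y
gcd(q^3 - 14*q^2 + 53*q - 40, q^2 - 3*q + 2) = q - 1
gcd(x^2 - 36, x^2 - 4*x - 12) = x - 6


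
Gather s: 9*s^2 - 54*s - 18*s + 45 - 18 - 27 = 9*s^2 - 72*s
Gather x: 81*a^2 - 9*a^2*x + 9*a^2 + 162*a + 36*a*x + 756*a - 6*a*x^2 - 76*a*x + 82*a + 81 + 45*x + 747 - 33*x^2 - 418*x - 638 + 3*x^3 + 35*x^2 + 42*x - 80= 90*a^2 + 1000*a + 3*x^3 + x^2*(2 - 6*a) + x*(-9*a^2 - 40*a - 331) + 110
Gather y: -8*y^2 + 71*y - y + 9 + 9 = -8*y^2 + 70*y + 18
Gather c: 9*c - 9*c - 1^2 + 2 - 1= 0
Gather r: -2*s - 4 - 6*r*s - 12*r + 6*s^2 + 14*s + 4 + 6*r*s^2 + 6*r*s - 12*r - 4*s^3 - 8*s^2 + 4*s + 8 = r*(6*s^2 - 24) - 4*s^3 - 2*s^2 + 16*s + 8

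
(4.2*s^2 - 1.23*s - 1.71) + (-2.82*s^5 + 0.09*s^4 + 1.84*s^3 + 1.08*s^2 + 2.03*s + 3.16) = -2.82*s^5 + 0.09*s^4 + 1.84*s^3 + 5.28*s^2 + 0.8*s + 1.45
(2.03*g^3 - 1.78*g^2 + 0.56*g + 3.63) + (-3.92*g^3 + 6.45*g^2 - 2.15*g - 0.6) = -1.89*g^3 + 4.67*g^2 - 1.59*g + 3.03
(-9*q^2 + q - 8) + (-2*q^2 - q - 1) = -11*q^2 - 9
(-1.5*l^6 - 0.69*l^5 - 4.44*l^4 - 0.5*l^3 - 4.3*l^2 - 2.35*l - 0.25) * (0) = 0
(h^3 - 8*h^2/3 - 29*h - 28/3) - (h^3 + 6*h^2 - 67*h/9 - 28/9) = -26*h^2/3 - 194*h/9 - 56/9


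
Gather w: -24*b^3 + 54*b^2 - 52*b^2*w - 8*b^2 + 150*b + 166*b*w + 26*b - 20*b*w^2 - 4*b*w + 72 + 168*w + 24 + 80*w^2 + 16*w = -24*b^3 + 46*b^2 + 176*b + w^2*(80 - 20*b) + w*(-52*b^2 + 162*b + 184) + 96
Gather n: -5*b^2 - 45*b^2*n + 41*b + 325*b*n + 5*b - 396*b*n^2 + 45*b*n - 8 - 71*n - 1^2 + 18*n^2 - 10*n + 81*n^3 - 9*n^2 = -5*b^2 + 46*b + 81*n^3 + n^2*(9 - 396*b) + n*(-45*b^2 + 370*b - 81) - 9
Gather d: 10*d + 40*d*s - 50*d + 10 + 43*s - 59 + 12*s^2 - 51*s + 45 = d*(40*s - 40) + 12*s^2 - 8*s - 4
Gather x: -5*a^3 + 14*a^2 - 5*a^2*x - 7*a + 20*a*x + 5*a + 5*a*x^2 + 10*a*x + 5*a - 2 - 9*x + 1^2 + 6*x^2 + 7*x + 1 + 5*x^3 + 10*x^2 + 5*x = -5*a^3 + 14*a^2 + 3*a + 5*x^3 + x^2*(5*a + 16) + x*(-5*a^2 + 30*a + 3)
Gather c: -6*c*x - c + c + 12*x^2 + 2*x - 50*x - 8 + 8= -6*c*x + 12*x^2 - 48*x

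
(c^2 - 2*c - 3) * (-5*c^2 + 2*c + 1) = -5*c^4 + 12*c^3 + 12*c^2 - 8*c - 3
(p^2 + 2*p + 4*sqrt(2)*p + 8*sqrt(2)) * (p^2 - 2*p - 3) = p^4 + 4*sqrt(2)*p^3 - 7*p^2 - 28*sqrt(2)*p - 6*p - 24*sqrt(2)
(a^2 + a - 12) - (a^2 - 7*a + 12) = 8*a - 24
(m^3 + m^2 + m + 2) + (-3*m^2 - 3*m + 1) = m^3 - 2*m^2 - 2*m + 3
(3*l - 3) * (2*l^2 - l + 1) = 6*l^3 - 9*l^2 + 6*l - 3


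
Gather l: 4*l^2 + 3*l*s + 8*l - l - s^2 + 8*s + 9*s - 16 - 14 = 4*l^2 + l*(3*s + 7) - s^2 + 17*s - 30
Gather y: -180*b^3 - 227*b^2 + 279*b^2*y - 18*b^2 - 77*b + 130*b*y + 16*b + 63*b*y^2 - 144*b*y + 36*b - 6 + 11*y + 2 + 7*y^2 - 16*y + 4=-180*b^3 - 245*b^2 - 25*b + y^2*(63*b + 7) + y*(279*b^2 - 14*b - 5)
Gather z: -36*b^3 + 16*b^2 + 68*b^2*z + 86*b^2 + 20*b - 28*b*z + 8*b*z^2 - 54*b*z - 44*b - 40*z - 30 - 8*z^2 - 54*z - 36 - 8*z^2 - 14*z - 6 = -36*b^3 + 102*b^2 - 24*b + z^2*(8*b - 16) + z*(68*b^2 - 82*b - 108) - 72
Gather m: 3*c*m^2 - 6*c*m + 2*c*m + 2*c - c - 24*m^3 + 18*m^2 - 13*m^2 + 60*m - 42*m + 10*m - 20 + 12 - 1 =c - 24*m^3 + m^2*(3*c + 5) + m*(28 - 4*c) - 9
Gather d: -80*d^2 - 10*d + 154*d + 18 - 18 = -80*d^2 + 144*d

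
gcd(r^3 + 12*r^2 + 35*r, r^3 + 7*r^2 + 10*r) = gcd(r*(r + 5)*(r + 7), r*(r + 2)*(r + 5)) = r^2 + 5*r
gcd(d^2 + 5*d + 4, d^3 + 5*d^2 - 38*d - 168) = d + 4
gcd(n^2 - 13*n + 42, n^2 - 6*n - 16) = 1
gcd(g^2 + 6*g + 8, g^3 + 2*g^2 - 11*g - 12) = g + 4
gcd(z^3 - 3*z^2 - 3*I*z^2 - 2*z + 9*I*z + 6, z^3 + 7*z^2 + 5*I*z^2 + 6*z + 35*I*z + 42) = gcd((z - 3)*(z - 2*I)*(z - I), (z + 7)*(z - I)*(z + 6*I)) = z - I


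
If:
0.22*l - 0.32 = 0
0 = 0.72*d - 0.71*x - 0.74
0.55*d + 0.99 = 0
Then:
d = -1.80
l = 1.45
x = -2.87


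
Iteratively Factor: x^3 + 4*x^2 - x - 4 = (x - 1)*(x^2 + 5*x + 4) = (x - 1)*(x + 4)*(x + 1)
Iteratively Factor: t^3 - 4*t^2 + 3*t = (t)*(t^2 - 4*t + 3) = t*(t - 3)*(t - 1)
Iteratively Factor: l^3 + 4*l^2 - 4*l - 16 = (l + 2)*(l^2 + 2*l - 8) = (l - 2)*(l + 2)*(l + 4)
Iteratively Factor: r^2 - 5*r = (r)*(r - 5)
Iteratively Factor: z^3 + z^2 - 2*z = (z + 2)*(z^2 - z) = (z - 1)*(z + 2)*(z)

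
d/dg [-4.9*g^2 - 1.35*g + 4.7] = -9.8*g - 1.35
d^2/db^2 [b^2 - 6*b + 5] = 2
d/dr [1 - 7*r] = -7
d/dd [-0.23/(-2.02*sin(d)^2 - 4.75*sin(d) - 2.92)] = -(0.9292*sin(d) + 1.0925)*cos(d)/(2.02*sin(d)^2 + 4.75*sin(d) + 2.92)^2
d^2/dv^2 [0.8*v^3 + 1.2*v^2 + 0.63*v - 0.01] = 4.8*v + 2.4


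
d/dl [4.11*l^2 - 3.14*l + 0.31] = 8.22*l - 3.14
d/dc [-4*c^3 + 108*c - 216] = 108 - 12*c^2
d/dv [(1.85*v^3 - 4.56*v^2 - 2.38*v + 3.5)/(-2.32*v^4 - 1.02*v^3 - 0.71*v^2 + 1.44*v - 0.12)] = (4.292*v^6 - 21.1584*v^5 - 22.5295*v^4 + 32.9528*v^3 + 1.7878*v^2 + 6.0644*v - 4.7544)/(5.3824*v^8 + 4.7328*v^7 + 4.3348*v^6 - 5.2332*v^5 - 1.8767*v^4 - 1.8*v^3 + 2.244*v^2 - 0.3456*v + 0.0144)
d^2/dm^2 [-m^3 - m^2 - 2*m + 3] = -6*m - 2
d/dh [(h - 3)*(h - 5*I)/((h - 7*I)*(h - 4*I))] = (h^2*(3 - 6*I) + h*(-56 - 30*I) - 81 + 140*I)/(h^4 - 22*I*h^3 - 177*h^2 + 616*I*h + 784)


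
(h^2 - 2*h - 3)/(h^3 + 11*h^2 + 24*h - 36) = (h^2 - 2*h - 3)/(h^3 + 11*h^2 + 24*h - 36)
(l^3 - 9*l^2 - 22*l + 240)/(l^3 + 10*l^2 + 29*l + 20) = (l^2 - 14*l + 48)/(l^2 + 5*l + 4)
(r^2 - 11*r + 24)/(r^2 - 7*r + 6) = (r^2 - 11*r + 24)/(r^2 - 7*r + 6)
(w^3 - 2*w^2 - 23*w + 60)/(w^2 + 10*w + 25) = (w^2 - 7*w + 12)/(w + 5)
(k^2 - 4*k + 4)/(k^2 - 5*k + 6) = (k - 2)/(k - 3)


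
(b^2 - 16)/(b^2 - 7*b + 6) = (b^2 - 16)/(b^2 - 7*b + 6)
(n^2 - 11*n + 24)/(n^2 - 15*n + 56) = (n - 3)/(n - 7)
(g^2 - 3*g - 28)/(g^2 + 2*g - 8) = (g - 7)/(g - 2)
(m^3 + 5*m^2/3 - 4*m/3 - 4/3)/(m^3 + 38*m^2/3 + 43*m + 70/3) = (m^2 + m - 2)/(m^2 + 12*m + 35)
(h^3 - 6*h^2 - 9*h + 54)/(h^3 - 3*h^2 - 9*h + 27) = (h - 6)/(h - 3)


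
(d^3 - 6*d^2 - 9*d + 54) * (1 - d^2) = -d^5 + 6*d^4 + 10*d^3 - 60*d^2 - 9*d + 54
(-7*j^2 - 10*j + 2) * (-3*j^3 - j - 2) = 21*j^5 + 30*j^4 + j^3 + 24*j^2 + 18*j - 4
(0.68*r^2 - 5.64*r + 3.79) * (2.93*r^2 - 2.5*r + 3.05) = 1.9924*r^4 - 18.2252*r^3 + 27.2787*r^2 - 26.677*r + 11.5595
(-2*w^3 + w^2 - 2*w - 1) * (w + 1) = -2*w^4 - w^3 - w^2 - 3*w - 1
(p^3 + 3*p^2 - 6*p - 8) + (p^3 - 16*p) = 2*p^3 + 3*p^2 - 22*p - 8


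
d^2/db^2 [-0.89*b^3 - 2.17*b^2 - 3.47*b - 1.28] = -5.34*b - 4.34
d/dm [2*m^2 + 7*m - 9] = 4*m + 7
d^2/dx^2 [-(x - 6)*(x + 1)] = -2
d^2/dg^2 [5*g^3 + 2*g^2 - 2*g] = 30*g + 4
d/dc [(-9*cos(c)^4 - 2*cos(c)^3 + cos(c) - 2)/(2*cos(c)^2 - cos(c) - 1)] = (36*cos(c)^5 - 23*cos(c)^4 - 40*cos(c)^3 - 4*cos(c)^2 - 8*cos(c) + 3)*sin(c)/((cos(c) - 1)^2*(2*cos(c) + 1)^2)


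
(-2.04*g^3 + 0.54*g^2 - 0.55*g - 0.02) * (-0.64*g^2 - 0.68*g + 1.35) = 1.3056*g^5 + 1.0416*g^4 - 2.7692*g^3 + 1.1158*g^2 - 0.7289*g - 0.027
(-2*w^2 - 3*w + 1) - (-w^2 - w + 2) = -w^2 - 2*w - 1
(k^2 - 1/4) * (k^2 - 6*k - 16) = k^4 - 6*k^3 - 65*k^2/4 + 3*k/2 + 4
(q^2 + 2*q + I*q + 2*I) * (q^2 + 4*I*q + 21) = q^4 + 2*q^3 + 5*I*q^3 + 17*q^2 + 10*I*q^2 + 34*q + 21*I*q + 42*I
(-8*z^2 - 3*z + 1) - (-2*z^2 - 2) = -6*z^2 - 3*z + 3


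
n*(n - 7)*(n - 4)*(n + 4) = n^4 - 7*n^3 - 16*n^2 + 112*n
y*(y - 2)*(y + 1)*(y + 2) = y^4 + y^3 - 4*y^2 - 4*y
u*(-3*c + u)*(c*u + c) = -3*c^2*u^2 - 3*c^2*u + c*u^3 + c*u^2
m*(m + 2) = m^2 + 2*m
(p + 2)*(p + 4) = p^2 + 6*p + 8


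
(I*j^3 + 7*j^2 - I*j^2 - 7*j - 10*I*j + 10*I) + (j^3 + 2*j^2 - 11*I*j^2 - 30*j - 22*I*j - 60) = j^3 + I*j^3 + 9*j^2 - 12*I*j^2 - 37*j - 32*I*j - 60 + 10*I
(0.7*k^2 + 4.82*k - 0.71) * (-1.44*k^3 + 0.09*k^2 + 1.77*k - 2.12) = -1.008*k^5 - 6.8778*k^4 + 2.6952*k^3 + 6.9835*k^2 - 11.4751*k + 1.5052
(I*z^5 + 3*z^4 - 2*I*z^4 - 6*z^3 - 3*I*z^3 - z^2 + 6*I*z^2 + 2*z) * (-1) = -I*z^5 - 3*z^4 + 2*I*z^4 + 6*z^3 + 3*I*z^3 + z^2 - 6*I*z^2 - 2*z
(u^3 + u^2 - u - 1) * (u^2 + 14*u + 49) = u^5 + 15*u^4 + 62*u^3 + 34*u^2 - 63*u - 49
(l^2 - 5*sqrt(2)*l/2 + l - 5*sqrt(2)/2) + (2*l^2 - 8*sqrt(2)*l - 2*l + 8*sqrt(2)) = 3*l^2 - 21*sqrt(2)*l/2 - l + 11*sqrt(2)/2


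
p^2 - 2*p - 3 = (p - 3)*(p + 1)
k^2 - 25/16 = (k - 5/4)*(k + 5/4)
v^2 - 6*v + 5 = (v - 5)*(v - 1)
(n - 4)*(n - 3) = n^2 - 7*n + 12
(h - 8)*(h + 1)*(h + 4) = h^3 - 3*h^2 - 36*h - 32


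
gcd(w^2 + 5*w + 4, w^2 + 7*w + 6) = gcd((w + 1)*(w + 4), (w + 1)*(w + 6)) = w + 1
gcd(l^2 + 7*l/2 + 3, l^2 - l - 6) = l + 2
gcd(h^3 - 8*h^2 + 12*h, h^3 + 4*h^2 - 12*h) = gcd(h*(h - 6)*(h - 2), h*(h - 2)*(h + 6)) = h^2 - 2*h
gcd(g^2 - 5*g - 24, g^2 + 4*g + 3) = g + 3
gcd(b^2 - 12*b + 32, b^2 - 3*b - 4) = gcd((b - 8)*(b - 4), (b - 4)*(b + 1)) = b - 4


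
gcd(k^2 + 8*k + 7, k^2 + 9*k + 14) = k + 7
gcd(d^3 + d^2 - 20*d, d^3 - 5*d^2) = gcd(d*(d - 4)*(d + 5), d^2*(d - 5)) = d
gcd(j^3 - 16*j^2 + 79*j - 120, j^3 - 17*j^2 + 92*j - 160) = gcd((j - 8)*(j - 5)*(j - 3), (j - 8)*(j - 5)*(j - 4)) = j^2 - 13*j + 40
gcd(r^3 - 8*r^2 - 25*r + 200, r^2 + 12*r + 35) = r + 5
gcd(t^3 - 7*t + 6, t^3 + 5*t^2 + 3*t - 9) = t^2 + 2*t - 3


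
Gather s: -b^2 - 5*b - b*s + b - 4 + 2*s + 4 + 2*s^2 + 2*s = -b^2 - 4*b + 2*s^2 + s*(4 - b)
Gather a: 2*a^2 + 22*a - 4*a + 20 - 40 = 2*a^2 + 18*a - 20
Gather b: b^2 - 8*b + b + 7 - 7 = b^2 - 7*b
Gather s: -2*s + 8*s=6*s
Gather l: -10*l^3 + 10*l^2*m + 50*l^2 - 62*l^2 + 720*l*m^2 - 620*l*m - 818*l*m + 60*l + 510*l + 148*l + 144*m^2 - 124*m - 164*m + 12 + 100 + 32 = -10*l^3 + l^2*(10*m - 12) + l*(720*m^2 - 1438*m + 718) + 144*m^2 - 288*m + 144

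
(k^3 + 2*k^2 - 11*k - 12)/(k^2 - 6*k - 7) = (k^2 + k - 12)/(k - 7)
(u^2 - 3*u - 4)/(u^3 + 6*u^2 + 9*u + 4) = (u - 4)/(u^2 + 5*u + 4)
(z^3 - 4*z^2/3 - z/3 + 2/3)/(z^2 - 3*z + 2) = (3*z^2 - z - 2)/(3*(z - 2))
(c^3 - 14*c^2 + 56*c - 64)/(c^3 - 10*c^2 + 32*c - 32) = (c - 8)/(c - 4)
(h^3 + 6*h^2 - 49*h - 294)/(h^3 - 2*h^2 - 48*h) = (h^2 - 49)/(h*(h - 8))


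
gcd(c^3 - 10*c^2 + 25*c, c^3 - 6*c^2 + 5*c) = c^2 - 5*c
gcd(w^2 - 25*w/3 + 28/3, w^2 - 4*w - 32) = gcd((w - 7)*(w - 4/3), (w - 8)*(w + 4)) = 1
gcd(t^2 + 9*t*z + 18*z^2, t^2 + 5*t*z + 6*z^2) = t + 3*z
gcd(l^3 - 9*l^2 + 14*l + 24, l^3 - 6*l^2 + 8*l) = l - 4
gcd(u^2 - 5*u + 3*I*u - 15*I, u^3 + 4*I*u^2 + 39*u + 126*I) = u + 3*I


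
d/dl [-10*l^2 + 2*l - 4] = 2 - 20*l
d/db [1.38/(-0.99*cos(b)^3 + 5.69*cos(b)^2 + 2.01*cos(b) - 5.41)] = (-4.0986*cos(b)^2 + 15.7044*cos(b) + 2.7738)*sin(b)/(0.99*cos(b)^3 - 5.69*cos(b)^2 - 2.01*cos(b) + 5.41)^2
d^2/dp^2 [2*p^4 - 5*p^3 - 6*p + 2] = 6*p*(4*p - 5)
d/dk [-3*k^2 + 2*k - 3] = 2 - 6*k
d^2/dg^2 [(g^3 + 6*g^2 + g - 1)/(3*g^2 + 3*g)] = 2*(-4*g^3 - 3*g^2 - 3*g - 1)/(3*g^3*(g^3 + 3*g^2 + 3*g + 1))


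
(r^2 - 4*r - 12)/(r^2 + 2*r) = (r - 6)/r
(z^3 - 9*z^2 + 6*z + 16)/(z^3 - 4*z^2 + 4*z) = (z^2 - 7*z - 8)/(z*(z - 2))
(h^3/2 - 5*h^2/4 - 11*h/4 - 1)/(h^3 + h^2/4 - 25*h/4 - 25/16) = 4*(2*h^3 - 5*h^2 - 11*h - 4)/(16*h^3 + 4*h^2 - 100*h - 25)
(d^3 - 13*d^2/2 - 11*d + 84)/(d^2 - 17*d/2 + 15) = (2*d^2 - d - 28)/(2*d - 5)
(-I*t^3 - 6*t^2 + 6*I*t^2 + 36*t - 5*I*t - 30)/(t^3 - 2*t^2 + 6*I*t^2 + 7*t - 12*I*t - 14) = (-I*t^3 + t^2*(-6 + 6*I) + t*(36 - 5*I) - 30)/(t^3 + t^2*(-2 + 6*I) + t*(7 - 12*I) - 14)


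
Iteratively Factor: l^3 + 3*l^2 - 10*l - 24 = (l + 2)*(l^2 + l - 12) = (l - 3)*(l + 2)*(l + 4)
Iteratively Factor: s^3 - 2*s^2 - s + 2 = (s - 1)*(s^2 - s - 2) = (s - 1)*(s + 1)*(s - 2)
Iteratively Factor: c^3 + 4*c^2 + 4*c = (c + 2)*(c^2 + 2*c) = (c + 2)^2*(c)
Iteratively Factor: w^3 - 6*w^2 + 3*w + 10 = (w - 2)*(w^2 - 4*w - 5) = (w - 2)*(w + 1)*(w - 5)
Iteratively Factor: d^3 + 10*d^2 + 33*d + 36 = (d + 4)*(d^2 + 6*d + 9) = (d + 3)*(d + 4)*(d + 3)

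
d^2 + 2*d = d*(d + 2)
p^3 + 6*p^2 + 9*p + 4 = (p + 1)^2*(p + 4)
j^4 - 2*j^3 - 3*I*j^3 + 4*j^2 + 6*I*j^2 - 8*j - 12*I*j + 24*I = (j - 2)*(j - 3*I)*(j - 2*I)*(j + 2*I)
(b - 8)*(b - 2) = b^2 - 10*b + 16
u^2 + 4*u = u*(u + 4)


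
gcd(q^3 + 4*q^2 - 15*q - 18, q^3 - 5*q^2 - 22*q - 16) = q + 1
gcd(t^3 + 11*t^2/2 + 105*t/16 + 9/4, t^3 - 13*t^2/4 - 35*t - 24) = t^2 + 19*t/4 + 3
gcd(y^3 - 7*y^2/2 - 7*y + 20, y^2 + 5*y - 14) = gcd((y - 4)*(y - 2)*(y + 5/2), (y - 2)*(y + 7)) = y - 2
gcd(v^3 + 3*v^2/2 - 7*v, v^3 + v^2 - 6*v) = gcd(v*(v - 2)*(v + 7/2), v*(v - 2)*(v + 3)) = v^2 - 2*v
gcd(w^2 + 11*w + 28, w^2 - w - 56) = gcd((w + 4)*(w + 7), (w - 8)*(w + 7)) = w + 7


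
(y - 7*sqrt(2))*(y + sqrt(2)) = y^2 - 6*sqrt(2)*y - 14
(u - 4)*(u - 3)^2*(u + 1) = u^4 - 9*u^3 + 23*u^2 - 3*u - 36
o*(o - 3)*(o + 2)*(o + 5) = o^4 + 4*o^3 - 11*o^2 - 30*o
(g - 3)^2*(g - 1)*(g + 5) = g^4 - 2*g^3 - 20*g^2 + 66*g - 45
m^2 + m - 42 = (m - 6)*(m + 7)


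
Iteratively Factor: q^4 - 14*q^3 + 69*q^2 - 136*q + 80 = (q - 4)*(q^3 - 10*q^2 + 29*q - 20) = (q - 4)^2*(q^2 - 6*q + 5) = (q - 4)^2*(q - 1)*(q - 5)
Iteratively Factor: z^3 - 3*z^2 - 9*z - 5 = (z + 1)*(z^2 - 4*z - 5) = (z - 5)*(z + 1)*(z + 1)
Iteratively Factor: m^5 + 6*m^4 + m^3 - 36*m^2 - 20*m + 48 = (m + 4)*(m^4 + 2*m^3 - 7*m^2 - 8*m + 12) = (m - 2)*(m + 4)*(m^3 + 4*m^2 + m - 6) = (m - 2)*(m + 3)*(m + 4)*(m^2 + m - 2) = (m - 2)*(m - 1)*(m + 3)*(m + 4)*(m + 2)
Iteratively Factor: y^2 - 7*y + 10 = (y - 5)*(y - 2)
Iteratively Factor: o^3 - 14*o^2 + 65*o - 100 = (o - 5)*(o^2 - 9*o + 20) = (o - 5)*(o - 4)*(o - 5)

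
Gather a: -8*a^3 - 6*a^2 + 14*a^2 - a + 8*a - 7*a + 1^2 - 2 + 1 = -8*a^3 + 8*a^2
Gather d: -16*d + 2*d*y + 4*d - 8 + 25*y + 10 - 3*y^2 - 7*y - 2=d*(2*y - 12) - 3*y^2 + 18*y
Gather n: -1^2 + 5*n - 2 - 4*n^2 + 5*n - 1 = -4*n^2 + 10*n - 4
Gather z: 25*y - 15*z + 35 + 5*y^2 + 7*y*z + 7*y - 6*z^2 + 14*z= 5*y^2 + 32*y - 6*z^2 + z*(7*y - 1) + 35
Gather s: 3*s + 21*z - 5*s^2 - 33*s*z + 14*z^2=-5*s^2 + s*(3 - 33*z) + 14*z^2 + 21*z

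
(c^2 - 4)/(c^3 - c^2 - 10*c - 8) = (c - 2)/(c^2 - 3*c - 4)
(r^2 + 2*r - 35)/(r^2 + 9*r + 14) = (r - 5)/(r + 2)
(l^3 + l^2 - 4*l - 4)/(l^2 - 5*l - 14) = (l^2 - l - 2)/(l - 7)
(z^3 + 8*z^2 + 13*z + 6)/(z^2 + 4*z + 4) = (z^3 + 8*z^2 + 13*z + 6)/(z^2 + 4*z + 4)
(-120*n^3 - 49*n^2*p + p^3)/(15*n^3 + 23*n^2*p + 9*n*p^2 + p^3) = (-8*n + p)/(n + p)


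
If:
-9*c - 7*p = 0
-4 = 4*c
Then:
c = -1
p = 9/7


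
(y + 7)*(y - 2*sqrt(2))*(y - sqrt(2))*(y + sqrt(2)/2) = y^4 - 5*sqrt(2)*y^3/2 + 7*y^3 - 35*sqrt(2)*y^2/2 + y^2 + 2*sqrt(2)*y + 7*y + 14*sqrt(2)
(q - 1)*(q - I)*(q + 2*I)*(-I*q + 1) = -I*q^4 + 2*q^3 + I*q^3 - 2*q^2 - I*q^2 + 2*q + I*q - 2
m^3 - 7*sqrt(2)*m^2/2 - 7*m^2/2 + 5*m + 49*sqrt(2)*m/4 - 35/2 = (m - 7/2)*(m - 5*sqrt(2)/2)*(m - sqrt(2))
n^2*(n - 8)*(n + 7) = n^4 - n^3 - 56*n^2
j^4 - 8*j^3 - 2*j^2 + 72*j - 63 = (j - 7)*(j - 3)*(j - 1)*(j + 3)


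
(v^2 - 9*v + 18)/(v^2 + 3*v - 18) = (v - 6)/(v + 6)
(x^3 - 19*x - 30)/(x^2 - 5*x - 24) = (x^2 - 3*x - 10)/(x - 8)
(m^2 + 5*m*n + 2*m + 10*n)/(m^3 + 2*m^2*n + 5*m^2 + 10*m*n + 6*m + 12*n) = (m + 5*n)/(m^2 + 2*m*n + 3*m + 6*n)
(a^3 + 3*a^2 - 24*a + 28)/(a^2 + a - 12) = (a^3 + 3*a^2 - 24*a + 28)/(a^2 + a - 12)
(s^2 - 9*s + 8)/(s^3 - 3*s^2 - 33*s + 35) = (s - 8)/(s^2 - 2*s - 35)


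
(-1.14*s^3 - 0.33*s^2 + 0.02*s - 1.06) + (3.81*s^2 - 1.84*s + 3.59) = -1.14*s^3 + 3.48*s^2 - 1.82*s + 2.53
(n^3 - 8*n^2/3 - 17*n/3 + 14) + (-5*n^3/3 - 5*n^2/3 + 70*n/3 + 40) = -2*n^3/3 - 13*n^2/3 + 53*n/3 + 54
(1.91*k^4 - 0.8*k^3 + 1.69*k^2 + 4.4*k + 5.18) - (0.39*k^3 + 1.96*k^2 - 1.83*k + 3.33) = 1.91*k^4 - 1.19*k^3 - 0.27*k^2 + 6.23*k + 1.85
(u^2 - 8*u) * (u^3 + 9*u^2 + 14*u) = u^5 + u^4 - 58*u^3 - 112*u^2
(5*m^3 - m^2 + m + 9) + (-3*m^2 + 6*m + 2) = 5*m^3 - 4*m^2 + 7*m + 11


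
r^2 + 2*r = r*(r + 2)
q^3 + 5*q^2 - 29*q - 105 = (q - 5)*(q + 3)*(q + 7)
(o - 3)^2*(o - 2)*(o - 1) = o^4 - 9*o^3 + 29*o^2 - 39*o + 18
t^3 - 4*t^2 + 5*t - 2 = (t - 2)*(t - 1)^2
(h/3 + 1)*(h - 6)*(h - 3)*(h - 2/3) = h^4/3 - 20*h^3/9 - 5*h^2/3 + 20*h - 12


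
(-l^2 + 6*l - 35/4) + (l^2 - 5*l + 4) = l - 19/4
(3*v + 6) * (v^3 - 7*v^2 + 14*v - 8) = 3*v^4 - 15*v^3 + 60*v - 48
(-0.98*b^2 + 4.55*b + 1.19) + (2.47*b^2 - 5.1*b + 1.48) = 1.49*b^2 - 0.55*b + 2.67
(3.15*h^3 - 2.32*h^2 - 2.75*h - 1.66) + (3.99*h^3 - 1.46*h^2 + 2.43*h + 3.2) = 7.14*h^3 - 3.78*h^2 - 0.32*h + 1.54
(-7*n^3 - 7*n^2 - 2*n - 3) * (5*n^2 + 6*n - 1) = -35*n^5 - 77*n^4 - 45*n^3 - 20*n^2 - 16*n + 3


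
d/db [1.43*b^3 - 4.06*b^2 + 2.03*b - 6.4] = 4.29*b^2 - 8.12*b + 2.03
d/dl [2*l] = 2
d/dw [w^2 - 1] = 2*w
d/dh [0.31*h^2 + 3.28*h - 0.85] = 0.62*h + 3.28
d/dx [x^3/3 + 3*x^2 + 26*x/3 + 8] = x^2 + 6*x + 26/3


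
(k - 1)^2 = k^2 - 2*k + 1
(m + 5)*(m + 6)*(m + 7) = m^3 + 18*m^2 + 107*m + 210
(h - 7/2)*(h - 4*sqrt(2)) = h^2 - 4*sqrt(2)*h - 7*h/2 + 14*sqrt(2)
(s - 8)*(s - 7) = s^2 - 15*s + 56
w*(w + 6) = w^2 + 6*w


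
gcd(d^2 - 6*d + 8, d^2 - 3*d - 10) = 1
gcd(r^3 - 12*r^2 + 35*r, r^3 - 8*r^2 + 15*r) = r^2 - 5*r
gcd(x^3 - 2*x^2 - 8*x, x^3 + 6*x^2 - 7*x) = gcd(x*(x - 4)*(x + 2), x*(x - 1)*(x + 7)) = x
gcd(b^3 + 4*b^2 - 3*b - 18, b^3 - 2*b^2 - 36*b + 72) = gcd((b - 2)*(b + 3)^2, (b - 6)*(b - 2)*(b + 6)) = b - 2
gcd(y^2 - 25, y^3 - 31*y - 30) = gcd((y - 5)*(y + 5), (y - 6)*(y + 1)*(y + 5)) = y + 5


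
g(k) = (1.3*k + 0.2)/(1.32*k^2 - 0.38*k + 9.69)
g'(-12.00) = -0.01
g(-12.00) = -0.08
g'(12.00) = -0.01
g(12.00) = 0.08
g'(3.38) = -0.02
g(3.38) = 0.20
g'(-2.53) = 0.01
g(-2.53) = -0.16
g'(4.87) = -0.02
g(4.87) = 0.17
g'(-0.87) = 0.10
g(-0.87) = -0.08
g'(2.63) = -0.00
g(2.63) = 0.20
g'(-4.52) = -0.01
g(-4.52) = -0.15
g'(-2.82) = 0.00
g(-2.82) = -0.16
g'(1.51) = 0.05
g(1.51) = 0.18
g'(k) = (0.38 - 2.64*k)*(1.3*k + 0.2)/(1.32*k^2 - 0.38*k + 9.69)^2 + 1.3/(1.32*k^2 - 0.38*k + 9.69)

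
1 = 1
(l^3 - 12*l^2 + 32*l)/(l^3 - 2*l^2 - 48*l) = (l - 4)/(l + 6)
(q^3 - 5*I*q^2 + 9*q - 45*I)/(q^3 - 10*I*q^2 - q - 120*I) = (q - 3*I)/(q - 8*I)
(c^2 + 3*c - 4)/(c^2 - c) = (c + 4)/c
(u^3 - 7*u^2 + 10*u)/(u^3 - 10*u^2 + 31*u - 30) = u/(u - 3)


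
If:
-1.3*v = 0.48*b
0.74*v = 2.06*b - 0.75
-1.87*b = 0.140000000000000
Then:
No Solution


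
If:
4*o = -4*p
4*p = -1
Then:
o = 1/4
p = -1/4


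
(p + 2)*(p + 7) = p^2 + 9*p + 14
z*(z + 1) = z^2 + z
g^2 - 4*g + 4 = (g - 2)^2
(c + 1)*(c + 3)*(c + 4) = c^3 + 8*c^2 + 19*c + 12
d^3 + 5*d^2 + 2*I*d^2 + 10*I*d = d*(d + 5)*(d + 2*I)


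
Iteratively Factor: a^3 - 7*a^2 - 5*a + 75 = (a - 5)*(a^2 - 2*a - 15) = (a - 5)^2*(a + 3)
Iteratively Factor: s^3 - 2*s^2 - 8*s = (s)*(s^2 - 2*s - 8) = s*(s + 2)*(s - 4)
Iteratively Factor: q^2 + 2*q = (q)*(q + 2)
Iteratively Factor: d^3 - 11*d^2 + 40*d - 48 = (d - 3)*(d^2 - 8*d + 16) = (d - 4)*(d - 3)*(d - 4)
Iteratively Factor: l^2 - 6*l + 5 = (l - 5)*(l - 1)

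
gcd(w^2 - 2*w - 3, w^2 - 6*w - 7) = w + 1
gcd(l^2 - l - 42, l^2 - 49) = l - 7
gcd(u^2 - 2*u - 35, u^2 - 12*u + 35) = u - 7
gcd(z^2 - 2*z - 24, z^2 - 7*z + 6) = z - 6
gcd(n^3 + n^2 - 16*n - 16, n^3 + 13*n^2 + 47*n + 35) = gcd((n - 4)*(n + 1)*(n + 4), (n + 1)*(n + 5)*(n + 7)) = n + 1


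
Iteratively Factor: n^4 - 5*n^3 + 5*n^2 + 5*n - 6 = (n - 3)*(n^3 - 2*n^2 - n + 2) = (n - 3)*(n - 2)*(n^2 - 1) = (n - 3)*(n - 2)*(n - 1)*(n + 1)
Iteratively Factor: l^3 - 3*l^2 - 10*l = (l)*(l^2 - 3*l - 10) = l*(l - 5)*(l + 2)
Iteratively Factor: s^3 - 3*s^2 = (s - 3)*(s^2) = s*(s - 3)*(s)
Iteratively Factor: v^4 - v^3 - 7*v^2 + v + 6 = (v - 3)*(v^3 + 2*v^2 - v - 2) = (v - 3)*(v + 2)*(v^2 - 1) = (v - 3)*(v - 1)*(v + 2)*(v + 1)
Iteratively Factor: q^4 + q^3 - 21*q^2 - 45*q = (q + 3)*(q^3 - 2*q^2 - 15*q) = (q - 5)*(q + 3)*(q^2 + 3*q) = q*(q - 5)*(q + 3)*(q + 3)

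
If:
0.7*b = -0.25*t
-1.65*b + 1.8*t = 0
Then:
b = 0.00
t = 0.00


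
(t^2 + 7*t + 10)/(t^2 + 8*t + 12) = (t + 5)/(t + 6)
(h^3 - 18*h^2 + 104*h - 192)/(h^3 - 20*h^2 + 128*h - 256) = (h - 6)/(h - 8)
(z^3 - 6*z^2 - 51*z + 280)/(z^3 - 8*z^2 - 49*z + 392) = (z - 5)/(z - 7)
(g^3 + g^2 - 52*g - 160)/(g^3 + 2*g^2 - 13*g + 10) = (g^2 - 4*g - 32)/(g^2 - 3*g + 2)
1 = 1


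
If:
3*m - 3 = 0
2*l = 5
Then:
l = 5/2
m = 1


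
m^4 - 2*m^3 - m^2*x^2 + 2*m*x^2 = m*(m - 2)*(m - x)*(m + x)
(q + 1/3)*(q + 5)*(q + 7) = q^3 + 37*q^2/3 + 39*q + 35/3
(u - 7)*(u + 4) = u^2 - 3*u - 28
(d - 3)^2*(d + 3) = d^3 - 3*d^2 - 9*d + 27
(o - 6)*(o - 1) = o^2 - 7*o + 6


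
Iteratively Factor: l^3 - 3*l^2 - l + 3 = (l - 3)*(l^2 - 1) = (l - 3)*(l + 1)*(l - 1)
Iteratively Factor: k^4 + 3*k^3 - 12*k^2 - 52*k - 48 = (k + 3)*(k^3 - 12*k - 16) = (k + 2)*(k + 3)*(k^2 - 2*k - 8) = (k - 4)*(k + 2)*(k + 3)*(k + 2)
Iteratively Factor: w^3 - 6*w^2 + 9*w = (w)*(w^2 - 6*w + 9) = w*(w - 3)*(w - 3)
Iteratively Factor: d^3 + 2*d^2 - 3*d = (d + 3)*(d^2 - d) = d*(d + 3)*(d - 1)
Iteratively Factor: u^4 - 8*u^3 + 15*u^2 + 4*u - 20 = (u - 2)*(u^3 - 6*u^2 + 3*u + 10) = (u - 5)*(u - 2)*(u^2 - u - 2) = (u - 5)*(u - 2)*(u + 1)*(u - 2)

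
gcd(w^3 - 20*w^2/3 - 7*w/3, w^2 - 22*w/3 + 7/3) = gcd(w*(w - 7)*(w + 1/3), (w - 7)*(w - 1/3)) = w - 7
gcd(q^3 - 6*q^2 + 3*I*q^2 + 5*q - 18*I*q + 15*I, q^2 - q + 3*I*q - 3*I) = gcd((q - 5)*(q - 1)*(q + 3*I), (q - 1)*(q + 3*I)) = q^2 + q*(-1 + 3*I) - 3*I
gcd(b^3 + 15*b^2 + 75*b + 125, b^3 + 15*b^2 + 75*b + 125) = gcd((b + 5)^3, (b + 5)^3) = b^3 + 15*b^2 + 75*b + 125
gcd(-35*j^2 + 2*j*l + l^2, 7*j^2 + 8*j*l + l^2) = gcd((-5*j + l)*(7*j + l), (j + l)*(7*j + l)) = 7*j + l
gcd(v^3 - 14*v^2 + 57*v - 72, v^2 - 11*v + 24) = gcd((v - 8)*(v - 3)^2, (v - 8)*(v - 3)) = v^2 - 11*v + 24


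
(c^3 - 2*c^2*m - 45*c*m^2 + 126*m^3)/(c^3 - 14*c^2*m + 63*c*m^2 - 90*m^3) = (c + 7*m)/(c - 5*m)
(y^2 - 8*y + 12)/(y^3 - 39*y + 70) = (y - 6)/(y^2 + 2*y - 35)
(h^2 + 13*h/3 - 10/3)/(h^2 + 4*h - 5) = (h - 2/3)/(h - 1)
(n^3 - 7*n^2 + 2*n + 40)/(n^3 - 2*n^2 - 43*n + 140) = (n + 2)/(n + 7)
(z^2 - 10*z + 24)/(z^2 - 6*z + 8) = (z - 6)/(z - 2)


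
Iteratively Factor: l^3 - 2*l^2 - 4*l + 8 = (l + 2)*(l^2 - 4*l + 4) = (l - 2)*(l + 2)*(l - 2)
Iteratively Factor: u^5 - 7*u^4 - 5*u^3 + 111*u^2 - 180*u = (u)*(u^4 - 7*u^3 - 5*u^2 + 111*u - 180) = u*(u - 5)*(u^3 - 2*u^2 - 15*u + 36) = u*(u - 5)*(u + 4)*(u^2 - 6*u + 9) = u*(u - 5)*(u - 3)*(u + 4)*(u - 3)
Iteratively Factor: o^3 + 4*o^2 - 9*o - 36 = (o - 3)*(o^2 + 7*o + 12) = (o - 3)*(o + 4)*(o + 3)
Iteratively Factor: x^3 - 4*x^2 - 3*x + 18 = (x - 3)*(x^2 - x - 6) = (x - 3)^2*(x + 2)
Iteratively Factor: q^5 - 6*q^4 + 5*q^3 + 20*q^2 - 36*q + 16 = (q - 4)*(q^4 - 2*q^3 - 3*q^2 + 8*q - 4) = (q - 4)*(q + 2)*(q^3 - 4*q^2 + 5*q - 2) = (q - 4)*(q - 1)*(q + 2)*(q^2 - 3*q + 2) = (q - 4)*(q - 2)*(q - 1)*(q + 2)*(q - 1)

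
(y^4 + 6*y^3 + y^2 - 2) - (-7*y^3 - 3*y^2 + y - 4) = y^4 + 13*y^3 + 4*y^2 - y + 2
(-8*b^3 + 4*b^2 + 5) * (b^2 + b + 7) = -8*b^5 - 4*b^4 - 52*b^3 + 33*b^2 + 5*b + 35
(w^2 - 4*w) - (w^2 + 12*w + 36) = -16*w - 36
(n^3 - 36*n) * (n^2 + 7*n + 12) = n^5 + 7*n^4 - 24*n^3 - 252*n^2 - 432*n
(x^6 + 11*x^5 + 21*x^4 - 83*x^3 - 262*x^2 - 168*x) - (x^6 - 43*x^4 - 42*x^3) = 11*x^5 + 64*x^4 - 41*x^3 - 262*x^2 - 168*x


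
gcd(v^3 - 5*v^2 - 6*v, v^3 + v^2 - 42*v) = v^2 - 6*v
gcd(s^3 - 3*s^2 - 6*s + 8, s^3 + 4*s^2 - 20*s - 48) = s^2 - 2*s - 8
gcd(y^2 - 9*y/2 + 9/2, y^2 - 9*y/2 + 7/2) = 1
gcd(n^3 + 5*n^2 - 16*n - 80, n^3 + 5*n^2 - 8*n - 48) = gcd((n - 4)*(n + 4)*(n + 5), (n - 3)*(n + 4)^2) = n + 4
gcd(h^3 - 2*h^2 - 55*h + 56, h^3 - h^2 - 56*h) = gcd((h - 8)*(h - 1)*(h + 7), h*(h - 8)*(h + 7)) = h^2 - h - 56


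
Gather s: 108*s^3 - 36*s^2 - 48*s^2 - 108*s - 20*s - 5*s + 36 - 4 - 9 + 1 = 108*s^3 - 84*s^2 - 133*s + 24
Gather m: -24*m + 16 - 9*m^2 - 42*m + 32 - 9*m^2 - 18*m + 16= -18*m^2 - 84*m + 64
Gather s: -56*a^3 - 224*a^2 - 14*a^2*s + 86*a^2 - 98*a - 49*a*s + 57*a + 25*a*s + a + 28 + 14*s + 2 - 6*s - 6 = -56*a^3 - 138*a^2 - 40*a + s*(-14*a^2 - 24*a + 8) + 24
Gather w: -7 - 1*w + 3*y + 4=-w + 3*y - 3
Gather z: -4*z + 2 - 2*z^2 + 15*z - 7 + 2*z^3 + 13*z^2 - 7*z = 2*z^3 + 11*z^2 + 4*z - 5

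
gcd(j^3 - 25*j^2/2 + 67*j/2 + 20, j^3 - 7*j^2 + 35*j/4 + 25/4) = j^2 - 9*j/2 - 5/2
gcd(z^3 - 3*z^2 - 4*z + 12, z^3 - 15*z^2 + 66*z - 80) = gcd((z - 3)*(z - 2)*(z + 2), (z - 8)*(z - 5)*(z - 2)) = z - 2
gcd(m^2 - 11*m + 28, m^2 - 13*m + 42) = m - 7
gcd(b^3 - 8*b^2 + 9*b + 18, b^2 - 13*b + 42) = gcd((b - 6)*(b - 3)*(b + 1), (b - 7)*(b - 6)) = b - 6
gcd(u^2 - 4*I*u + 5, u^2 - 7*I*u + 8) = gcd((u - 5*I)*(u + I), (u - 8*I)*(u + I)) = u + I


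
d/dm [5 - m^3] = -3*m^2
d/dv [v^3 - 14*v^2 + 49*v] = 3*v^2 - 28*v + 49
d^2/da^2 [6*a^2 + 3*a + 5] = 12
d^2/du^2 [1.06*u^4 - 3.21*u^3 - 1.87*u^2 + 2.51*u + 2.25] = 12.72*u^2 - 19.26*u - 3.74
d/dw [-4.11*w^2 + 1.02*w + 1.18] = 1.02 - 8.22*w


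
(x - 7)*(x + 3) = x^2 - 4*x - 21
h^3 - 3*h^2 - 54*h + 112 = (h - 8)*(h - 2)*(h + 7)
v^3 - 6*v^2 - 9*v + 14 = (v - 7)*(v - 1)*(v + 2)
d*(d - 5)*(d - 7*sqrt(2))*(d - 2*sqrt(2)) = d^4 - 9*sqrt(2)*d^3 - 5*d^3 + 28*d^2 + 45*sqrt(2)*d^2 - 140*d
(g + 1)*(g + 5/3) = g^2 + 8*g/3 + 5/3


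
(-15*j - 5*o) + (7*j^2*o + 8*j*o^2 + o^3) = 7*j^2*o + 8*j*o^2 - 15*j + o^3 - 5*o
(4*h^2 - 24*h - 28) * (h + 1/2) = 4*h^3 - 22*h^2 - 40*h - 14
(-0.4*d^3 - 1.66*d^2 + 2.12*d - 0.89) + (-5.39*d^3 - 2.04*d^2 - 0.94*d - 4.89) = -5.79*d^3 - 3.7*d^2 + 1.18*d - 5.78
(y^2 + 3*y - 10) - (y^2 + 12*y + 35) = -9*y - 45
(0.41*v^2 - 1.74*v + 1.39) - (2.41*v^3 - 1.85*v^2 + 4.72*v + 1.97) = -2.41*v^3 + 2.26*v^2 - 6.46*v - 0.58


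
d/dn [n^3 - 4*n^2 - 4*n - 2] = 3*n^2 - 8*n - 4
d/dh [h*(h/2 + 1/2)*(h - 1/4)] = 3*h^2/2 + 3*h/4 - 1/8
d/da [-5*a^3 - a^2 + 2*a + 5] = -15*a^2 - 2*a + 2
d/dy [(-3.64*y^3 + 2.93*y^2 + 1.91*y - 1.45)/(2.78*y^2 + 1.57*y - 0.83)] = (-10.1192*y^4 - 11.4296*y^3 + 8.3539*y^2 + 3.1982*y + 0.6912)/(7.7284*y^4 + 8.7292*y^3 - 2.1499*y^2 - 2.6062*y + 0.6889)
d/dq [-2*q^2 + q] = 1 - 4*q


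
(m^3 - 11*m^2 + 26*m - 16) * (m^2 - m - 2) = m^5 - 12*m^4 + 35*m^3 - 20*m^2 - 36*m + 32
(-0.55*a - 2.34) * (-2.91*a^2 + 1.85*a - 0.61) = 1.6005*a^3 + 5.7919*a^2 - 3.9935*a + 1.4274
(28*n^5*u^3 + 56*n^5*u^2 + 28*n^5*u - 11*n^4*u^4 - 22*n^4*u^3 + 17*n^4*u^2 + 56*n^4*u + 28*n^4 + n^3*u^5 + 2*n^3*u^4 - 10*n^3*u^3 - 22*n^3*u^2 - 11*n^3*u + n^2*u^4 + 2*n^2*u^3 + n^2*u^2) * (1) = 28*n^5*u^3 + 56*n^5*u^2 + 28*n^5*u - 11*n^4*u^4 - 22*n^4*u^3 + 17*n^4*u^2 + 56*n^4*u + 28*n^4 + n^3*u^5 + 2*n^3*u^4 - 10*n^3*u^3 - 22*n^3*u^2 - 11*n^3*u + n^2*u^4 + 2*n^2*u^3 + n^2*u^2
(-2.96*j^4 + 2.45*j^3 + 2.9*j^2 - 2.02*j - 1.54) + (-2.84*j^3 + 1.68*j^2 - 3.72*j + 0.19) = -2.96*j^4 - 0.39*j^3 + 4.58*j^2 - 5.74*j - 1.35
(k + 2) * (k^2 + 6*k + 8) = k^3 + 8*k^2 + 20*k + 16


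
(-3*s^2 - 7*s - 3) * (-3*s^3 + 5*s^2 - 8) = 9*s^5 + 6*s^4 - 26*s^3 + 9*s^2 + 56*s + 24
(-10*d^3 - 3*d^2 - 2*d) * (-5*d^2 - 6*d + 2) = 50*d^5 + 75*d^4 + 8*d^3 + 6*d^2 - 4*d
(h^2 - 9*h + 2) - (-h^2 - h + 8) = 2*h^2 - 8*h - 6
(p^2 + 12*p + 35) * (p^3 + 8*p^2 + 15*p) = p^5 + 20*p^4 + 146*p^3 + 460*p^2 + 525*p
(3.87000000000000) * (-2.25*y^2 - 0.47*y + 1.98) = -8.7075*y^2 - 1.8189*y + 7.6626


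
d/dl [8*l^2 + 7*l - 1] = 16*l + 7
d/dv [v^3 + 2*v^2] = v*(3*v + 4)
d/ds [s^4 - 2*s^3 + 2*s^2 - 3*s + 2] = 4*s^3 - 6*s^2 + 4*s - 3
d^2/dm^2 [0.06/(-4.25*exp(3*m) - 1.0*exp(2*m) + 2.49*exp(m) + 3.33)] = ((2.295*exp(2*m) + 0.24*exp(m) - 0.1494)*(4.25*exp(3*m) + 1.0*exp(2*m) - 2.49*exp(m) - 3.33) - 0.06*(12.75*exp(2*m) + 2.0*exp(m) - 2.49)*(25.5*exp(2*m) + 4.0*exp(m) - 4.98)*exp(m))*exp(m)/(4.25*exp(3*m) + 1.0*exp(2*m) - 2.49*exp(m) - 3.33)^3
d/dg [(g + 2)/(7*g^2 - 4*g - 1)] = 7*(-g^2 - 4*g + 1)/(49*g^4 - 56*g^3 + 2*g^2 + 8*g + 1)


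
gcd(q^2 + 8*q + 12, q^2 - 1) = 1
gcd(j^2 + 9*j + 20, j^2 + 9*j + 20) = j^2 + 9*j + 20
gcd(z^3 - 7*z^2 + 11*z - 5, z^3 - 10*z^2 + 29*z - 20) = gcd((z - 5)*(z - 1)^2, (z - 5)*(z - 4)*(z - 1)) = z^2 - 6*z + 5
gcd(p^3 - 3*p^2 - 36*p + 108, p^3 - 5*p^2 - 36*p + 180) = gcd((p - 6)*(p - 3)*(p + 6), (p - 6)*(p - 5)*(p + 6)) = p^2 - 36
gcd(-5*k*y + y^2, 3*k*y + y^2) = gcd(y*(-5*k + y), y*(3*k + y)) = y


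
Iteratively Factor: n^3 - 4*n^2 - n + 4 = (n + 1)*(n^2 - 5*n + 4) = (n - 1)*(n + 1)*(n - 4)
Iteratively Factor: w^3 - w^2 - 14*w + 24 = (w - 3)*(w^2 + 2*w - 8) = (w - 3)*(w - 2)*(w + 4)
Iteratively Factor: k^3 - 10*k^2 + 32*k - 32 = (k - 4)*(k^2 - 6*k + 8) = (k - 4)^2*(k - 2)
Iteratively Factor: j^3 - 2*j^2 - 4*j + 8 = (j - 2)*(j^2 - 4) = (j - 2)*(j + 2)*(j - 2)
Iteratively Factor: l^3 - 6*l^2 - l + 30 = (l - 5)*(l^2 - l - 6) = (l - 5)*(l + 2)*(l - 3)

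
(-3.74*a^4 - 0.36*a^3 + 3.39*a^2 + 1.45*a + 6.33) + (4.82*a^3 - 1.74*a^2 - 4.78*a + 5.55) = -3.74*a^4 + 4.46*a^3 + 1.65*a^2 - 3.33*a + 11.88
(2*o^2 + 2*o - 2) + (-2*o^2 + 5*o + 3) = 7*o + 1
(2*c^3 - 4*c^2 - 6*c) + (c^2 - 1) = 2*c^3 - 3*c^2 - 6*c - 1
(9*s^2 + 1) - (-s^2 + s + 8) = 10*s^2 - s - 7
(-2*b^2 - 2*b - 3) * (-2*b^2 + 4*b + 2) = 4*b^4 - 4*b^3 - 6*b^2 - 16*b - 6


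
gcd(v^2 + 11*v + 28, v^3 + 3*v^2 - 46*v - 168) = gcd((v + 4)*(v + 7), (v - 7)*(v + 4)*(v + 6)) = v + 4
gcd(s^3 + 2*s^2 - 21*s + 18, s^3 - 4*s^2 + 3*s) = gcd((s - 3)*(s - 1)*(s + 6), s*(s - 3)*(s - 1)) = s^2 - 4*s + 3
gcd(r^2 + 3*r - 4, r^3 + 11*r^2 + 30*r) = 1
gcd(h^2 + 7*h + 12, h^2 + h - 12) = h + 4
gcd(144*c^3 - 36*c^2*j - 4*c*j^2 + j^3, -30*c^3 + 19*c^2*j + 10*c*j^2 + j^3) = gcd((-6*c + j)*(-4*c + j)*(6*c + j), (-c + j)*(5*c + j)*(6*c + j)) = 6*c + j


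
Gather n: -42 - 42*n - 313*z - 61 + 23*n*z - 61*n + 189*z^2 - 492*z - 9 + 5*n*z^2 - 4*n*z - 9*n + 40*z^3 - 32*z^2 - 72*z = n*(5*z^2 + 19*z - 112) + 40*z^3 + 157*z^2 - 877*z - 112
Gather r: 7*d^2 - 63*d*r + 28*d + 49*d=7*d^2 - 63*d*r + 77*d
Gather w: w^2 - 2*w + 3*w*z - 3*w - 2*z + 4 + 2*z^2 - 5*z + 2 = w^2 + w*(3*z - 5) + 2*z^2 - 7*z + 6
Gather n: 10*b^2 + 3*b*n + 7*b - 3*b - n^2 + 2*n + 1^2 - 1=10*b^2 + 4*b - n^2 + n*(3*b + 2)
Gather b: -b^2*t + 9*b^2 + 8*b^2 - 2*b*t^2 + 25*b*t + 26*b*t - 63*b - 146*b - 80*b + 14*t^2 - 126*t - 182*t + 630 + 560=b^2*(17 - t) + b*(-2*t^2 + 51*t - 289) + 14*t^2 - 308*t + 1190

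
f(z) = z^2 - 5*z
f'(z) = 2*z - 5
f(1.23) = -4.64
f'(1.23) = -2.54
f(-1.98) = 13.82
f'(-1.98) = -8.96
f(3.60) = -5.04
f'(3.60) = 2.20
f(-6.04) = 66.68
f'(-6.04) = -17.08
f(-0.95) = 5.65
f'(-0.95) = -6.90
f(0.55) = -2.45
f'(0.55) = -3.90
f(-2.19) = 15.75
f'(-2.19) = -9.38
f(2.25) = -6.19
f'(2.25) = -0.50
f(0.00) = 0.00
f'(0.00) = -5.00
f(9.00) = 36.00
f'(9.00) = 13.00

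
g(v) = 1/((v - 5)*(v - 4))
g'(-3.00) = 0.00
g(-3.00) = 0.02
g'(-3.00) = 0.00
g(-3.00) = 0.02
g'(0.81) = 0.04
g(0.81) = 0.07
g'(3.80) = 24.31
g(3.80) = 4.17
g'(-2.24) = 0.01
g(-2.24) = 0.02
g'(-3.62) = 0.00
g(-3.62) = 0.02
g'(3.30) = 1.69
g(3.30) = 0.84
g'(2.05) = 0.15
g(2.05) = 0.17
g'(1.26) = 0.06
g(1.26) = 0.10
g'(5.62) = -2.22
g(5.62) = 1.00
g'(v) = -1/((v - 5)*(v - 4)^2) - 1/((v - 5)^2*(v - 4)) = (9 - 2*v)/(v^4 - 18*v^3 + 121*v^2 - 360*v + 400)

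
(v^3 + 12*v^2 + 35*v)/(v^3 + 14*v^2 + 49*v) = (v + 5)/(v + 7)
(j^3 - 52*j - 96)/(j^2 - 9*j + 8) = (j^2 + 8*j + 12)/(j - 1)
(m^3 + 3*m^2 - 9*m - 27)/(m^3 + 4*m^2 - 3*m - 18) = (m - 3)/(m - 2)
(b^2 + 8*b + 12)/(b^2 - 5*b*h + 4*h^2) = (b^2 + 8*b + 12)/(b^2 - 5*b*h + 4*h^2)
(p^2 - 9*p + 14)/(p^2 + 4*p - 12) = (p - 7)/(p + 6)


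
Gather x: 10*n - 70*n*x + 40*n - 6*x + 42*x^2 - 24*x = 50*n + 42*x^2 + x*(-70*n - 30)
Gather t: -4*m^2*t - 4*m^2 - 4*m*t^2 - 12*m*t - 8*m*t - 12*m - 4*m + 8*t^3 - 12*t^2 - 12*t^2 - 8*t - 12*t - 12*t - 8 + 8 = -4*m^2 - 16*m + 8*t^3 + t^2*(-4*m - 24) + t*(-4*m^2 - 20*m - 32)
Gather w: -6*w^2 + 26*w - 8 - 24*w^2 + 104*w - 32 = -30*w^2 + 130*w - 40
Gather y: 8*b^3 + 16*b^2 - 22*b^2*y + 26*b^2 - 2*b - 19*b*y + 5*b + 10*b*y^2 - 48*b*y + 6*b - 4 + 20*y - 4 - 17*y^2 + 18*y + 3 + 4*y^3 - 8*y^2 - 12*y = 8*b^3 + 42*b^2 + 9*b + 4*y^3 + y^2*(10*b - 25) + y*(-22*b^2 - 67*b + 26) - 5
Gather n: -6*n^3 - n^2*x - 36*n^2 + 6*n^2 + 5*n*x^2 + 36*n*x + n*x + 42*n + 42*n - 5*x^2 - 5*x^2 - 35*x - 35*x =-6*n^3 + n^2*(-x - 30) + n*(5*x^2 + 37*x + 84) - 10*x^2 - 70*x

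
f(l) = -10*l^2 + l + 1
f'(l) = 1 - 20*l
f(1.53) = -20.88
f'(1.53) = -29.60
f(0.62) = -2.22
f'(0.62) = -11.40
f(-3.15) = -101.38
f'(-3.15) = 64.00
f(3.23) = -100.10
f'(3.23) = -63.60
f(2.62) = -65.02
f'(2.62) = -51.40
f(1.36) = -16.14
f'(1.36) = -26.20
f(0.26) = 0.58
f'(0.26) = -4.20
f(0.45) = -0.58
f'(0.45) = -8.00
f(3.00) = -86.00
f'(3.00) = -59.00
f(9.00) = -800.00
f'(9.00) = -179.00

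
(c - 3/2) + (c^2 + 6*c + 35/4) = c^2 + 7*c + 29/4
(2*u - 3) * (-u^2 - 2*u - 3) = -2*u^3 - u^2 + 9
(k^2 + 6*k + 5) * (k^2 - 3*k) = k^4 + 3*k^3 - 13*k^2 - 15*k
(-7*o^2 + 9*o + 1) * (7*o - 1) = -49*o^3 + 70*o^2 - 2*o - 1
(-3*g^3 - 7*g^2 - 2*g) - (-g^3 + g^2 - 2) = -2*g^3 - 8*g^2 - 2*g + 2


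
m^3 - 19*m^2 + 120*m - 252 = (m - 7)*(m - 6)^2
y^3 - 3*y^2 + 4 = (y - 2)^2*(y + 1)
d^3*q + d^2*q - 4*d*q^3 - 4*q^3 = (d - 2*q)*(d + 2*q)*(d*q + q)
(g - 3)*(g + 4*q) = g^2 + 4*g*q - 3*g - 12*q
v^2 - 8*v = v*(v - 8)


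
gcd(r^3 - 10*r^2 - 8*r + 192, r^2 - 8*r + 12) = r - 6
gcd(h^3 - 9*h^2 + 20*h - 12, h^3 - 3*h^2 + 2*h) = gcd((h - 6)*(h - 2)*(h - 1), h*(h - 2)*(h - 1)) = h^2 - 3*h + 2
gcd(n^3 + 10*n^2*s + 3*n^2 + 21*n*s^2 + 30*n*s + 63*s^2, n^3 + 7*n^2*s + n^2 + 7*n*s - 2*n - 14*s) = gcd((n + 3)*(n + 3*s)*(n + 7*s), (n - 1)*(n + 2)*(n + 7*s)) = n + 7*s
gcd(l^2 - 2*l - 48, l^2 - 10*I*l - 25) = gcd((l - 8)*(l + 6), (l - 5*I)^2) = 1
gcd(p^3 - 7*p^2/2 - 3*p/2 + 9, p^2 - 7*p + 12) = p - 3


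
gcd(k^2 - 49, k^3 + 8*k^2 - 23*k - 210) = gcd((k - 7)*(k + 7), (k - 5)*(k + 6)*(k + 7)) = k + 7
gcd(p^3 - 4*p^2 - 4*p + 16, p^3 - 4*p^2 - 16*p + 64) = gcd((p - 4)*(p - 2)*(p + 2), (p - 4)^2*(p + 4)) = p - 4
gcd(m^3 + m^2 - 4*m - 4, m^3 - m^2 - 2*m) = m^2 - m - 2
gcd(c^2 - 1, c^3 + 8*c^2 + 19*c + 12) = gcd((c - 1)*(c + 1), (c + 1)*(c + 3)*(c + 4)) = c + 1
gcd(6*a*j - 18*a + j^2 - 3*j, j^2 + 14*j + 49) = 1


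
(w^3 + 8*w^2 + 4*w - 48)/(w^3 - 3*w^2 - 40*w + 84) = (w + 4)/(w - 7)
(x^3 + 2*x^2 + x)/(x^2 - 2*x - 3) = x*(x + 1)/(x - 3)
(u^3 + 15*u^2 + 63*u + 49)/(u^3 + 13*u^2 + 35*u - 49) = (u + 1)/(u - 1)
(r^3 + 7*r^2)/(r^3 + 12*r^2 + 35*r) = r/(r + 5)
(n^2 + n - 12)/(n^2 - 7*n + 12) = (n + 4)/(n - 4)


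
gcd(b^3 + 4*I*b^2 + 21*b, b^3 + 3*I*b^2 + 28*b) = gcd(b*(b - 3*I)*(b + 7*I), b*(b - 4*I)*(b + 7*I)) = b^2 + 7*I*b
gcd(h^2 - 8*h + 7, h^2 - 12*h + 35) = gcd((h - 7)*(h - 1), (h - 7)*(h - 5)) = h - 7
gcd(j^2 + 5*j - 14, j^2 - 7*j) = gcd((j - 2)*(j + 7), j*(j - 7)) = 1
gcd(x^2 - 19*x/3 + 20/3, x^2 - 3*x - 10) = x - 5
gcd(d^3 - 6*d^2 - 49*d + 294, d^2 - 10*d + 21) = d - 7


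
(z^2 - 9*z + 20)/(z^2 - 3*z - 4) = (z - 5)/(z + 1)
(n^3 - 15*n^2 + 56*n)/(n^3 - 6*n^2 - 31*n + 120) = n*(n - 7)/(n^2 + 2*n - 15)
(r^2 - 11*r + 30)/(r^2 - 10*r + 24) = (r - 5)/(r - 4)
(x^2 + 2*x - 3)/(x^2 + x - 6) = (x - 1)/(x - 2)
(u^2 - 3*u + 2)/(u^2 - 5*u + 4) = (u - 2)/(u - 4)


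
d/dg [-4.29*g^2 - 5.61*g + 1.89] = -8.58*g - 5.61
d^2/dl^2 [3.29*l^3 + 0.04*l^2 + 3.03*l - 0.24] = 19.74*l + 0.08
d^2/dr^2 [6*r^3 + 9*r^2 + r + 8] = 36*r + 18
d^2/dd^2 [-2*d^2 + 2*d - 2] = -4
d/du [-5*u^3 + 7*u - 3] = 7 - 15*u^2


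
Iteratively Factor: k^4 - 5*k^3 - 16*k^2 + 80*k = (k - 5)*(k^3 - 16*k) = (k - 5)*(k - 4)*(k^2 + 4*k) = k*(k - 5)*(k - 4)*(k + 4)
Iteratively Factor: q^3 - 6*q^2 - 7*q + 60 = (q - 5)*(q^2 - q - 12) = (q - 5)*(q - 4)*(q + 3)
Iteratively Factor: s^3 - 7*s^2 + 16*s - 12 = (s - 2)*(s^2 - 5*s + 6) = (s - 2)^2*(s - 3)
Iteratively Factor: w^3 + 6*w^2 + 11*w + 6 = (w + 1)*(w^2 + 5*w + 6) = (w + 1)*(w + 3)*(w + 2)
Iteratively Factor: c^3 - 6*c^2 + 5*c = (c)*(c^2 - 6*c + 5) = c*(c - 1)*(c - 5)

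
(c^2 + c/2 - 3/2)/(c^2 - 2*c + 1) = (c + 3/2)/(c - 1)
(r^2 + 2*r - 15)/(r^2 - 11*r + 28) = (r^2 + 2*r - 15)/(r^2 - 11*r + 28)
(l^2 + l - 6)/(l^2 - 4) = (l + 3)/(l + 2)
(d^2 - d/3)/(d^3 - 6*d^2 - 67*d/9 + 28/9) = 3*d/(3*d^2 - 17*d - 28)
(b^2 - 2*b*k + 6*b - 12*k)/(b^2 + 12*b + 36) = (b - 2*k)/(b + 6)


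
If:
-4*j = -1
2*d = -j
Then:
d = -1/8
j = 1/4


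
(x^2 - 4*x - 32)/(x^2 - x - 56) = (x + 4)/(x + 7)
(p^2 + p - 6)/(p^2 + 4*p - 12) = (p + 3)/(p + 6)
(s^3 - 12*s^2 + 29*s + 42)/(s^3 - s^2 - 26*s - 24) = (s - 7)/(s + 4)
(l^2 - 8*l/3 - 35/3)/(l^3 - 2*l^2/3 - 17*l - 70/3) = 1/(l + 2)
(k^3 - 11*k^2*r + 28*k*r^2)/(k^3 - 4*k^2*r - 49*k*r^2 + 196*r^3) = k/(k + 7*r)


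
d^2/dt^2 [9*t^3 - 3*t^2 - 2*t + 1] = 54*t - 6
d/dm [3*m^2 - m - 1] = 6*m - 1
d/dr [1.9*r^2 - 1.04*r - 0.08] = 3.8*r - 1.04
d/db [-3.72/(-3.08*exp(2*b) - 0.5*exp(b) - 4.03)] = (-22.9152*exp(b) - 1.86)*exp(b)/(3.08*exp(2*b) + 0.5*exp(b) + 4.03)^2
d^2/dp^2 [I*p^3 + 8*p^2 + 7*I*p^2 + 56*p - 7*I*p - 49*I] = 6*I*p + 16 + 14*I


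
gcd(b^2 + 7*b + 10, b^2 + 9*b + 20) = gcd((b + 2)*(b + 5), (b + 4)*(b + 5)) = b + 5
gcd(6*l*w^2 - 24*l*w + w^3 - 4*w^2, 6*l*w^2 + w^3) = 6*l*w + w^2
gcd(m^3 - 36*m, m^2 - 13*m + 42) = m - 6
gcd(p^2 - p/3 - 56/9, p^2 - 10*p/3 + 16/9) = p - 8/3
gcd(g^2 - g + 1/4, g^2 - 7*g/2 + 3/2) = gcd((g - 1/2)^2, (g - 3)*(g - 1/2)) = g - 1/2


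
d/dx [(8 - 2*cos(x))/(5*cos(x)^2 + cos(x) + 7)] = 2*(5*sin(x)^2 + 40*cos(x) + 6)*sin(x)/(5*cos(x)^2 + cos(x) + 7)^2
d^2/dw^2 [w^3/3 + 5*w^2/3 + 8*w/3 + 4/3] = 2*w + 10/3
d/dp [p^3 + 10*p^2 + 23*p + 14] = 3*p^2 + 20*p + 23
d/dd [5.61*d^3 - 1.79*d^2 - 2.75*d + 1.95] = 16.83*d^2 - 3.58*d - 2.75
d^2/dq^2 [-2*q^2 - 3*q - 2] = -4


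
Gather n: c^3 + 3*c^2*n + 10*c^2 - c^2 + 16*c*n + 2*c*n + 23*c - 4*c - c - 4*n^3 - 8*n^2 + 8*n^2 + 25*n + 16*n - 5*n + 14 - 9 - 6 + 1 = c^3 + 9*c^2 + 18*c - 4*n^3 + n*(3*c^2 + 18*c + 36)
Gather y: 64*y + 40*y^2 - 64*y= 40*y^2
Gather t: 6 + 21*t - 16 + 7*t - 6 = 28*t - 16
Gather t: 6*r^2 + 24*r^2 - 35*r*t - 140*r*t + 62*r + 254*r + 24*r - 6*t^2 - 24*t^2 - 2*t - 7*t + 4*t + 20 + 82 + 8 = 30*r^2 + 340*r - 30*t^2 + t*(-175*r - 5) + 110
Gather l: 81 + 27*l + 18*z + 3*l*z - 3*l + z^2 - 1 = l*(3*z + 24) + z^2 + 18*z + 80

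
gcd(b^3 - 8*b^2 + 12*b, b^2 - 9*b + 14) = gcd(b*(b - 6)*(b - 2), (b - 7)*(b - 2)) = b - 2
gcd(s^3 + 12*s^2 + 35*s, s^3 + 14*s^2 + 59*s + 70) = s^2 + 12*s + 35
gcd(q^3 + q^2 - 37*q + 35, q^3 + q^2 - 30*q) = q - 5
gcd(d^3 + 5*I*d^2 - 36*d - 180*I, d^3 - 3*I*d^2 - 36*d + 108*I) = d^2 - 36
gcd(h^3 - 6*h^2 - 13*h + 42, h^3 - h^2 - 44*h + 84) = h - 2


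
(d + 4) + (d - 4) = 2*d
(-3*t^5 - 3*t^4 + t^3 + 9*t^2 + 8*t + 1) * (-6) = 18*t^5 + 18*t^4 - 6*t^3 - 54*t^2 - 48*t - 6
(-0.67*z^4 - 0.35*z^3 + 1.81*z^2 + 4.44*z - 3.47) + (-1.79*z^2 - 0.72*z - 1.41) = -0.67*z^4 - 0.35*z^3 + 0.02*z^2 + 3.72*z - 4.88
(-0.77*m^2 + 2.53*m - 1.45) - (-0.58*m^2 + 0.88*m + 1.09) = -0.19*m^2 + 1.65*m - 2.54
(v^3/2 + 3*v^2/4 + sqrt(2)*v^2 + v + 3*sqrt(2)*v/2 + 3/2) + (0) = v^3/2 + 3*v^2/4 + sqrt(2)*v^2 + v + 3*sqrt(2)*v/2 + 3/2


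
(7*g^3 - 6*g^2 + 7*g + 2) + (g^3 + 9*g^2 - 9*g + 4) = 8*g^3 + 3*g^2 - 2*g + 6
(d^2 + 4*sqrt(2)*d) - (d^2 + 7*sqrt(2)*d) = -3*sqrt(2)*d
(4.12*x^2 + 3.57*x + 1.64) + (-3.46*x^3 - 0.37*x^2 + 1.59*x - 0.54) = -3.46*x^3 + 3.75*x^2 + 5.16*x + 1.1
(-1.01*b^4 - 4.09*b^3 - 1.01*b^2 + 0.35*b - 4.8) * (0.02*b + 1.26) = -0.0202*b^5 - 1.3544*b^4 - 5.1736*b^3 - 1.2656*b^2 + 0.345*b - 6.048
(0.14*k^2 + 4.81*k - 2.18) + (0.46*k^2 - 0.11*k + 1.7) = 0.6*k^2 + 4.7*k - 0.48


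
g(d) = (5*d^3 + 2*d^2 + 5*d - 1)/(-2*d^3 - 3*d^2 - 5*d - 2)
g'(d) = (6*d^2 + 6*d + 5)*(5*d^3 + 2*d^2 + 5*d - 1)/(-2*d^3 - 3*d^2 - 5*d - 2)^2 + (15*d^2 + 4*d + 5)/(-2*d^3 - 3*d^2 - 5*d - 2)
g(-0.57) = -16.79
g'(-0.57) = -210.35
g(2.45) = -1.57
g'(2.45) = -0.28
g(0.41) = -0.37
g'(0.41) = -1.29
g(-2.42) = -3.46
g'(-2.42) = -0.26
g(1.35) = -1.13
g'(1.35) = -0.55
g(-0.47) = 32.62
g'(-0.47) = -1149.84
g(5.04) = -1.99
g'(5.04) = -0.09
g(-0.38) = 6.81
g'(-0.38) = -71.05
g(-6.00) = -2.95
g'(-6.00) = -0.07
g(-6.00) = -2.95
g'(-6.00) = -0.07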